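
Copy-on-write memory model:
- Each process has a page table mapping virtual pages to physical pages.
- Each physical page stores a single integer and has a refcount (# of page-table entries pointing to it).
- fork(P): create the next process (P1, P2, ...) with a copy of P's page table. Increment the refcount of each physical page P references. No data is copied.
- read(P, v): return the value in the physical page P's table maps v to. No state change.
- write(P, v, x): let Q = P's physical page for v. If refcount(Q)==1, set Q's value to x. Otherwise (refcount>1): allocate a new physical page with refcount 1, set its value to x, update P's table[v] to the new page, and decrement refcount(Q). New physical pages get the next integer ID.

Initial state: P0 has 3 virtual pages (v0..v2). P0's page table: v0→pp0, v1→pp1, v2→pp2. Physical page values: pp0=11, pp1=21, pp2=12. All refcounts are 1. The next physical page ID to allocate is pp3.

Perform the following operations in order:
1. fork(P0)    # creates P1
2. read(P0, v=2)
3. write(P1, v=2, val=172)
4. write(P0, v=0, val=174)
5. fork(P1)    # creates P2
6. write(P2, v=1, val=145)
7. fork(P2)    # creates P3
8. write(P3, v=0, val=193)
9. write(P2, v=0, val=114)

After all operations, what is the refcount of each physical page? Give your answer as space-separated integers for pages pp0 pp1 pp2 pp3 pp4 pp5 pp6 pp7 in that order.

Answer: 1 2 1 3 1 2 1 1

Derivation:
Op 1: fork(P0) -> P1. 3 ppages; refcounts: pp0:2 pp1:2 pp2:2
Op 2: read(P0, v2) -> 12. No state change.
Op 3: write(P1, v2, 172). refcount(pp2)=2>1 -> COPY to pp3. 4 ppages; refcounts: pp0:2 pp1:2 pp2:1 pp3:1
Op 4: write(P0, v0, 174). refcount(pp0)=2>1 -> COPY to pp4. 5 ppages; refcounts: pp0:1 pp1:2 pp2:1 pp3:1 pp4:1
Op 5: fork(P1) -> P2. 5 ppages; refcounts: pp0:2 pp1:3 pp2:1 pp3:2 pp4:1
Op 6: write(P2, v1, 145). refcount(pp1)=3>1 -> COPY to pp5. 6 ppages; refcounts: pp0:2 pp1:2 pp2:1 pp3:2 pp4:1 pp5:1
Op 7: fork(P2) -> P3. 6 ppages; refcounts: pp0:3 pp1:2 pp2:1 pp3:3 pp4:1 pp5:2
Op 8: write(P3, v0, 193). refcount(pp0)=3>1 -> COPY to pp6. 7 ppages; refcounts: pp0:2 pp1:2 pp2:1 pp3:3 pp4:1 pp5:2 pp6:1
Op 9: write(P2, v0, 114). refcount(pp0)=2>1 -> COPY to pp7. 8 ppages; refcounts: pp0:1 pp1:2 pp2:1 pp3:3 pp4:1 pp5:2 pp6:1 pp7:1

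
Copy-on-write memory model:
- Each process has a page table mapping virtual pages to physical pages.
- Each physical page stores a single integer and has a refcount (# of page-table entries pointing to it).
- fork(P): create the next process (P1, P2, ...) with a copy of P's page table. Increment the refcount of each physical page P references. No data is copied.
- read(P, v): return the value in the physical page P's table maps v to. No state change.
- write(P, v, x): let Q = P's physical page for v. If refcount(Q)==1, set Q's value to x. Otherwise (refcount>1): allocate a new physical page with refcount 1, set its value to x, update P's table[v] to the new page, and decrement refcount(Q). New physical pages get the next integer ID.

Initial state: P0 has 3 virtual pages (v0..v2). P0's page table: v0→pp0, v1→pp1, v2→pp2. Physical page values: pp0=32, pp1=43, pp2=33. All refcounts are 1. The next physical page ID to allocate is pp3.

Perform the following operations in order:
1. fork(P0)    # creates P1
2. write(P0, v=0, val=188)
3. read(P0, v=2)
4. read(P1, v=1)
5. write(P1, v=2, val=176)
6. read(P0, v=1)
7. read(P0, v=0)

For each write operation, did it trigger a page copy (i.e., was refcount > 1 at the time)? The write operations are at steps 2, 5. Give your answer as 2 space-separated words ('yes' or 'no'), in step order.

Op 1: fork(P0) -> P1. 3 ppages; refcounts: pp0:2 pp1:2 pp2:2
Op 2: write(P0, v0, 188). refcount(pp0)=2>1 -> COPY to pp3. 4 ppages; refcounts: pp0:1 pp1:2 pp2:2 pp3:1
Op 3: read(P0, v2) -> 33. No state change.
Op 4: read(P1, v1) -> 43. No state change.
Op 5: write(P1, v2, 176). refcount(pp2)=2>1 -> COPY to pp4. 5 ppages; refcounts: pp0:1 pp1:2 pp2:1 pp3:1 pp4:1
Op 6: read(P0, v1) -> 43. No state change.
Op 7: read(P0, v0) -> 188. No state change.

yes yes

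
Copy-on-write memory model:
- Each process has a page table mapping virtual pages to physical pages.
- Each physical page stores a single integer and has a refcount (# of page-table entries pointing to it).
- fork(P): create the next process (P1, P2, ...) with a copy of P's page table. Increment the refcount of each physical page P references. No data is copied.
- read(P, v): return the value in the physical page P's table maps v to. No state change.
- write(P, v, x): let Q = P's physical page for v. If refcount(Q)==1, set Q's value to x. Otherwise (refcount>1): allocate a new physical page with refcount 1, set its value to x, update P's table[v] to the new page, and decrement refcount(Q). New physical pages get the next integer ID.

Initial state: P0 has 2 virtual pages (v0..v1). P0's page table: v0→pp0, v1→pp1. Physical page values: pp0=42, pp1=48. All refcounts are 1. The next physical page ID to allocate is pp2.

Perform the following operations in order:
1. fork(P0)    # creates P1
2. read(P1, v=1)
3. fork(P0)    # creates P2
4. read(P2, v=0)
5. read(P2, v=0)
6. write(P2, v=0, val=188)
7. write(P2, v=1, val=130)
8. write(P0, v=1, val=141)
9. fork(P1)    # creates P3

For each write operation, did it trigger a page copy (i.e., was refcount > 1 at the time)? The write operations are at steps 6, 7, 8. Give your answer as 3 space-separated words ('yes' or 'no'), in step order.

Op 1: fork(P0) -> P1. 2 ppages; refcounts: pp0:2 pp1:2
Op 2: read(P1, v1) -> 48. No state change.
Op 3: fork(P0) -> P2. 2 ppages; refcounts: pp0:3 pp1:3
Op 4: read(P2, v0) -> 42. No state change.
Op 5: read(P2, v0) -> 42. No state change.
Op 6: write(P2, v0, 188). refcount(pp0)=3>1 -> COPY to pp2. 3 ppages; refcounts: pp0:2 pp1:3 pp2:1
Op 7: write(P2, v1, 130). refcount(pp1)=3>1 -> COPY to pp3. 4 ppages; refcounts: pp0:2 pp1:2 pp2:1 pp3:1
Op 8: write(P0, v1, 141). refcount(pp1)=2>1 -> COPY to pp4. 5 ppages; refcounts: pp0:2 pp1:1 pp2:1 pp3:1 pp4:1
Op 9: fork(P1) -> P3. 5 ppages; refcounts: pp0:3 pp1:2 pp2:1 pp3:1 pp4:1

yes yes yes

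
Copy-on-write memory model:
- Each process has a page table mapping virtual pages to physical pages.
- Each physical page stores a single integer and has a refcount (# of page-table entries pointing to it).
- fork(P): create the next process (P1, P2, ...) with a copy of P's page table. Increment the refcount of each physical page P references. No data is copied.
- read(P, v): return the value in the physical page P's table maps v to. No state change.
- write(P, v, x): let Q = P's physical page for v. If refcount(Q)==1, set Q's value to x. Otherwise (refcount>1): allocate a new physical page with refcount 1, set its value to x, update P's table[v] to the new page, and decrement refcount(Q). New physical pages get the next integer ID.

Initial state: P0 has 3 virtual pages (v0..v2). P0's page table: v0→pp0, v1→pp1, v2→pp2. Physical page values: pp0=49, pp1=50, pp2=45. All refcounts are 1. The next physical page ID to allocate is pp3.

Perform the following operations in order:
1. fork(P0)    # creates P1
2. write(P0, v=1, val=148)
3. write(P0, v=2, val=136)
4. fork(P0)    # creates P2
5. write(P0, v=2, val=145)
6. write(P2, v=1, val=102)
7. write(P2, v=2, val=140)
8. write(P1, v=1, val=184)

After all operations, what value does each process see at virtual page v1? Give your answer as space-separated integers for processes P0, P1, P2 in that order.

Op 1: fork(P0) -> P1. 3 ppages; refcounts: pp0:2 pp1:2 pp2:2
Op 2: write(P0, v1, 148). refcount(pp1)=2>1 -> COPY to pp3. 4 ppages; refcounts: pp0:2 pp1:1 pp2:2 pp3:1
Op 3: write(P0, v2, 136). refcount(pp2)=2>1 -> COPY to pp4. 5 ppages; refcounts: pp0:2 pp1:1 pp2:1 pp3:1 pp4:1
Op 4: fork(P0) -> P2. 5 ppages; refcounts: pp0:3 pp1:1 pp2:1 pp3:2 pp4:2
Op 5: write(P0, v2, 145). refcount(pp4)=2>1 -> COPY to pp5. 6 ppages; refcounts: pp0:3 pp1:1 pp2:1 pp3:2 pp4:1 pp5:1
Op 6: write(P2, v1, 102). refcount(pp3)=2>1 -> COPY to pp6. 7 ppages; refcounts: pp0:3 pp1:1 pp2:1 pp3:1 pp4:1 pp5:1 pp6:1
Op 7: write(P2, v2, 140). refcount(pp4)=1 -> write in place. 7 ppages; refcounts: pp0:3 pp1:1 pp2:1 pp3:1 pp4:1 pp5:1 pp6:1
Op 8: write(P1, v1, 184). refcount(pp1)=1 -> write in place. 7 ppages; refcounts: pp0:3 pp1:1 pp2:1 pp3:1 pp4:1 pp5:1 pp6:1
P0: v1 -> pp3 = 148
P1: v1 -> pp1 = 184
P2: v1 -> pp6 = 102

Answer: 148 184 102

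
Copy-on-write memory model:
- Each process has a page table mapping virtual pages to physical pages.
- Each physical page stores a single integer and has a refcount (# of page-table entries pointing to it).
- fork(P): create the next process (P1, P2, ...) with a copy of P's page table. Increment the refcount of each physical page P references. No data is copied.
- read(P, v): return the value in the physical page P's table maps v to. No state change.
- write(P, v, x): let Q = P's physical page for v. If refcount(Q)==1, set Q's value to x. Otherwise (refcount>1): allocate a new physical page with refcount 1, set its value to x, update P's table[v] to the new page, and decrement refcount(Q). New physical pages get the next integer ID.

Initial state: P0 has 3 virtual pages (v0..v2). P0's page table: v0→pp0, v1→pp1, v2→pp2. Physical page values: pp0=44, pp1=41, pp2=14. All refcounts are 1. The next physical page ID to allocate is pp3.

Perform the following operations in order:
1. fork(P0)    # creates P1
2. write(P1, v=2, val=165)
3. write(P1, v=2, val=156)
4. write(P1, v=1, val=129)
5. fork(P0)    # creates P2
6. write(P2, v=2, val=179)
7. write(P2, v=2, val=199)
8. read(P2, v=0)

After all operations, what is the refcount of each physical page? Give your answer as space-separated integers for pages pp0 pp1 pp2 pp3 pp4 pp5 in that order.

Op 1: fork(P0) -> P1. 3 ppages; refcounts: pp0:2 pp1:2 pp2:2
Op 2: write(P1, v2, 165). refcount(pp2)=2>1 -> COPY to pp3. 4 ppages; refcounts: pp0:2 pp1:2 pp2:1 pp3:1
Op 3: write(P1, v2, 156). refcount(pp3)=1 -> write in place. 4 ppages; refcounts: pp0:2 pp1:2 pp2:1 pp3:1
Op 4: write(P1, v1, 129). refcount(pp1)=2>1 -> COPY to pp4. 5 ppages; refcounts: pp0:2 pp1:1 pp2:1 pp3:1 pp4:1
Op 5: fork(P0) -> P2. 5 ppages; refcounts: pp0:3 pp1:2 pp2:2 pp3:1 pp4:1
Op 6: write(P2, v2, 179). refcount(pp2)=2>1 -> COPY to pp5. 6 ppages; refcounts: pp0:3 pp1:2 pp2:1 pp3:1 pp4:1 pp5:1
Op 7: write(P2, v2, 199). refcount(pp5)=1 -> write in place. 6 ppages; refcounts: pp0:3 pp1:2 pp2:1 pp3:1 pp4:1 pp5:1
Op 8: read(P2, v0) -> 44. No state change.

Answer: 3 2 1 1 1 1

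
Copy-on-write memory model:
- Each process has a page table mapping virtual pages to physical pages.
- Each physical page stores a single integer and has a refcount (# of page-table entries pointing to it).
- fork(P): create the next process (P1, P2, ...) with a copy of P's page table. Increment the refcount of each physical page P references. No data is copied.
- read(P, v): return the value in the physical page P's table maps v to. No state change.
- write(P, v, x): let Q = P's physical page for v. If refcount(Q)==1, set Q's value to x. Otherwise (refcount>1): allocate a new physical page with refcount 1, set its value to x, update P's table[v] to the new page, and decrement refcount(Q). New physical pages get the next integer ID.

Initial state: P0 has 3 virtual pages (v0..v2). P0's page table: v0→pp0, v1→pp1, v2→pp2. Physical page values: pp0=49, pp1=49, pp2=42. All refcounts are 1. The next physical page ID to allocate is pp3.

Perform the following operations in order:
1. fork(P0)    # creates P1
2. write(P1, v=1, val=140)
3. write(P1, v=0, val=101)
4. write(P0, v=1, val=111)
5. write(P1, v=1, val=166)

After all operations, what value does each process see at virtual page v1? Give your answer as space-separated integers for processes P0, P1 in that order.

Answer: 111 166

Derivation:
Op 1: fork(P0) -> P1. 3 ppages; refcounts: pp0:2 pp1:2 pp2:2
Op 2: write(P1, v1, 140). refcount(pp1)=2>1 -> COPY to pp3. 4 ppages; refcounts: pp0:2 pp1:1 pp2:2 pp3:1
Op 3: write(P1, v0, 101). refcount(pp0)=2>1 -> COPY to pp4. 5 ppages; refcounts: pp0:1 pp1:1 pp2:2 pp3:1 pp4:1
Op 4: write(P0, v1, 111). refcount(pp1)=1 -> write in place. 5 ppages; refcounts: pp0:1 pp1:1 pp2:2 pp3:1 pp4:1
Op 5: write(P1, v1, 166). refcount(pp3)=1 -> write in place. 5 ppages; refcounts: pp0:1 pp1:1 pp2:2 pp3:1 pp4:1
P0: v1 -> pp1 = 111
P1: v1 -> pp3 = 166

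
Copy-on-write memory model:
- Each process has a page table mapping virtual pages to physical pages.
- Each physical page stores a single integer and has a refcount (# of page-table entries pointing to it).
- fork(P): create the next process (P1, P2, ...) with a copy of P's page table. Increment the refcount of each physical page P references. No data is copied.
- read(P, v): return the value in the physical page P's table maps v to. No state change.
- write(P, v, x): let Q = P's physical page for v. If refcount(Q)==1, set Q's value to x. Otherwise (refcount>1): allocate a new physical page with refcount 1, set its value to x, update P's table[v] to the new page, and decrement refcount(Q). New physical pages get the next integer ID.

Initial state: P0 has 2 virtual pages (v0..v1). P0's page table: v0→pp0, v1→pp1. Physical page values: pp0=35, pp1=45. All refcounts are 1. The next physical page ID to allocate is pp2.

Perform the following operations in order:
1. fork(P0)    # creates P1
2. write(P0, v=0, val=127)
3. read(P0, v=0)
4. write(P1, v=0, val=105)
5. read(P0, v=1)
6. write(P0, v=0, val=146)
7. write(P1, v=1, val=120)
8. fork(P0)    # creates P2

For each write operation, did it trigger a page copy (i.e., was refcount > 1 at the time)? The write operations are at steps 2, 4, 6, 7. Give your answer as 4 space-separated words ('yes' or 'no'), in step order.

Op 1: fork(P0) -> P1. 2 ppages; refcounts: pp0:2 pp1:2
Op 2: write(P0, v0, 127). refcount(pp0)=2>1 -> COPY to pp2. 3 ppages; refcounts: pp0:1 pp1:2 pp2:1
Op 3: read(P0, v0) -> 127. No state change.
Op 4: write(P1, v0, 105). refcount(pp0)=1 -> write in place. 3 ppages; refcounts: pp0:1 pp1:2 pp2:1
Op 5: read(P0, v1) -> 45. No state change.
Op 6: write(P0, v0, 146). refcount(pp2)=1 -> write in place. 3 ppages; refcounts: pp0:1 pp1:2 pp2:1
Op 7: write(P1, v1, 120). refcount(pp1)=2>1 -> COPY to pp3. 4 ppages; refcounts: pp0:1 pp1:1 pp2:1 pp3:1
Op 8: fork(P0) -> P2. 4 ppages; refcounts: pp0:1 pp1:2 pp2:2 pp3:1

yes no no yes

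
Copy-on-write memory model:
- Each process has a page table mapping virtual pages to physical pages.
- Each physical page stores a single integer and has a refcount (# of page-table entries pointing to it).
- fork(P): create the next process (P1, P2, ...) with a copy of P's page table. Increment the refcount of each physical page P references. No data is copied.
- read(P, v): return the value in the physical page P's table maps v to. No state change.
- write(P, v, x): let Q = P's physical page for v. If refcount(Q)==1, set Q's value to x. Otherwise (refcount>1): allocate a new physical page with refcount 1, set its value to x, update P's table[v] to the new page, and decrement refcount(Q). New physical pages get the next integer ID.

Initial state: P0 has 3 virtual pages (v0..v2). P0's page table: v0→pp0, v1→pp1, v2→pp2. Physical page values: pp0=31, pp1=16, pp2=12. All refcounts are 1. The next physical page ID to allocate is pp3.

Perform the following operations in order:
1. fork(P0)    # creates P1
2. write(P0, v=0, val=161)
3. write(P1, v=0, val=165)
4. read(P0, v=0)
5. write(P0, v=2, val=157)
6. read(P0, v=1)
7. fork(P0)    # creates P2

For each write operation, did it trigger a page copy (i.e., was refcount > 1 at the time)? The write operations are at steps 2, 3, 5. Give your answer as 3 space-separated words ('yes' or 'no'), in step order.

Op 1: fork(P0) -> P1. 3 ppages; refcounts: pp0:2 pp1:2 pp2:2
Op 2: write(P0, v0, 161). refcount(pp0)=2>1 -> COPY to pp3. 4 ppages; refcounts: pp0:1 pp1:2 pp2:2 pp3:1
Op 3: write(P1, v0, 165). refcount(pp0)=1 -> write in place. 4 ppages; refcounts: pp0:1 pp1:2 pp2:2 pp3:1
Op 4: read(P0, v0) -> 161. No state change.
Op 5: write(P0, v2, 157). refcount(pp2)=2>1 -> COPY to pp4. 5 ppages; refcounts: pp0:1 pp1:2 pp2:1 pp3:1 pp4:1
Op 6: read(P0, v1) -> 16. No state change.
Op 7: fork(P0) -> P2. 5 ppages; refcounts: pp0:1 pp1:3 pp2:1 pp3:2 pp4:2

yes no yes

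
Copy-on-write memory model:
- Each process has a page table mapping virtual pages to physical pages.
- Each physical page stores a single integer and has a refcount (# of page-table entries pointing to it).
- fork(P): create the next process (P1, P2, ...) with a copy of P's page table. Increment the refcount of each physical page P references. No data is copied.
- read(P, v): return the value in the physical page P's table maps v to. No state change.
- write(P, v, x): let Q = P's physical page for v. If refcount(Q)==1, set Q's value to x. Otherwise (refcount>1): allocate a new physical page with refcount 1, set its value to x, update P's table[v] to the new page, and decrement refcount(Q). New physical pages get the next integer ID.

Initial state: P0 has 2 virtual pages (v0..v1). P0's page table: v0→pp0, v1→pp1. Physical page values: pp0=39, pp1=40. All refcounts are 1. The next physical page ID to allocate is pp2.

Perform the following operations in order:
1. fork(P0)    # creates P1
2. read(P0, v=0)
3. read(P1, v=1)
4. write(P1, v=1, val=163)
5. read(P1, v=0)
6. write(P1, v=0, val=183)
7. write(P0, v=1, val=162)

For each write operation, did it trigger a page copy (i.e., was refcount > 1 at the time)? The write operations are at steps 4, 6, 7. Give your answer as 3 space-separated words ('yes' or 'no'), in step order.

Op 1: fork(P0) -> P1. 2 ppages; refcounts: pp0:2 pp1:2
Op 2: read(P0, v0) -> 39. No state change.
Op 3: read(P1, v1) -> 40. No state change.
Op 4: write(P1, v1, 163). refcount(pp1)=2>1 -> COPY to pp2. 3 ppages; refcounts: pp0:2 pp1:1 pp2:1
Op 5: read(P1, v0) -> 39. No state change.
Op 6: write(P1, v0, 183). refcount(pp0)=2>1 -> COPY to pp3. 4 ppages; refcounts: pp0:1 pp1:1 pp2:1 pp3:1
Op 7: write(P0, v1, 162). refcount(pp1)=1 -> write in place. 4 ppages; refcounts: pp0:1 pp1:1 pp2:1 pp3:1

yes yes no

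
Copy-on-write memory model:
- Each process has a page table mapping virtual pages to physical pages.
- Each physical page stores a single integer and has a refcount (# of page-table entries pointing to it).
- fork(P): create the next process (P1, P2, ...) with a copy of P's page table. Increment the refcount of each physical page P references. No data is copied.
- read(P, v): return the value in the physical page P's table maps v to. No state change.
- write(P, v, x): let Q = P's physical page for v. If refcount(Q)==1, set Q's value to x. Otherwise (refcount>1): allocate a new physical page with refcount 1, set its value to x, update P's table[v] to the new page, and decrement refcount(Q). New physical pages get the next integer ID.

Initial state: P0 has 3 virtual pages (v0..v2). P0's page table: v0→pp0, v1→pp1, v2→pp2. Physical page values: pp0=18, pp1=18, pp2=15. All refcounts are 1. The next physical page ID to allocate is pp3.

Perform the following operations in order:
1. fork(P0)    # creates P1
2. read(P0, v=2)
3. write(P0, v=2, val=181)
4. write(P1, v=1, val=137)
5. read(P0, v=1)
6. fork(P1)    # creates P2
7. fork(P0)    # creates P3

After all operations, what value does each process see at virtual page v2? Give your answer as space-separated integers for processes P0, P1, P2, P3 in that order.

Op 1: fork(P0) -> P1. 3 ppages; refcounts: pp0:2 pp1:2 pp2:2
Op 2: read(P0, v2) -> 15. No state change.
Op 3: write(P0, v2, 181). refcount(pp2)=2>1 -> COPY to pp3. 4 ppages; refcounts: pp0:2 pp1:2 pp2:1 pp3:1
Op 4: write(P1, v1, 137). refcount(pp1)=2>1 -> COPY to pp4. 5 ppages; refcounts: pp0:2 pp1:1 pp2:1 pp3:1 pp4:1
Op 5: read(P0, v1) -> 18. No state change.
Op 6: fork(P1) -> P2. 5 ppages; refcounts: pp0:3 pp1:1 pp2:2 pp3:1 pp4:2
Op 7: fork(P0) -> P3. 5 ppages; refcounts: pp0:4 pp1:2 pp2:2 pp3:2 pp4:2
P0: v2 -> pp3 = 181
P1: v2 -> pp2 = 15
P2: v2 -> pp2 = 15
P3: v2 -> pp3 = 181

Answer: 181 15 15 181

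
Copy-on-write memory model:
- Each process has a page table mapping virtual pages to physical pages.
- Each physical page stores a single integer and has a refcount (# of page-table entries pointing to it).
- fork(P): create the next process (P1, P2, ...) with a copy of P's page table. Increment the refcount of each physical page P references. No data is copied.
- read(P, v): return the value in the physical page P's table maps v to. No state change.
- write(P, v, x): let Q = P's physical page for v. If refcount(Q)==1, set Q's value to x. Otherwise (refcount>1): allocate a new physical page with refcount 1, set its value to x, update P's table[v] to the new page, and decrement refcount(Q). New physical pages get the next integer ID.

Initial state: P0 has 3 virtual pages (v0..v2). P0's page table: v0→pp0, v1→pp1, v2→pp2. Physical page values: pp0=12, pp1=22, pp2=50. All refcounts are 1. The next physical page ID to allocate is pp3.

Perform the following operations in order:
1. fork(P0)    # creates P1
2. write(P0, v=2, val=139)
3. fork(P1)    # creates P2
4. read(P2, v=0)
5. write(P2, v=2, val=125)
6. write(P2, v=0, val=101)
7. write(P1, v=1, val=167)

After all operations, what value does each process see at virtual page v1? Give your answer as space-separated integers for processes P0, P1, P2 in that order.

Op 1: fork(P0) -> P1. 3 ppages; refcounts: pp0:2 pp1:2 pp2:2
Op 2: write(P0, v2, 139). refcount(pp2)=2>1 -> COPY to pp3. 4 ppages; refcounts: pp0:2 pp1:2 pp2:1 pp3:1
Op 3: fork(P1) -> P2. 4 ppages; refcounts: pp0:3 pp1:3 pp2:2 pp3:1
Op 4: read(P2, v0) -> 12. No state change.
Op 5: write(P2, v2, 125). refcount(pp2)=2>1 -> COPY to pp4. 5 ppages; refcounts: pp0:3 pp1:3 pp2:1 pp3:1 pp4:1
Op 6: write(P2, v0, 101). refcount(pp0)=3>1 -> COPY to pp5. 6 ppages; refcounts: pp0:2 pp1:3 pp2:1 pp3:1 pp4:1 pp5:1
Op 7: write(P1, v1, 167). refcount(pp1)=3>1 -> COPY to pp6. 7 ppages; refcounts: pp0:2 pp1:2 pp2:1 pp3:1 pp4:1 pp5:1 pp6:1
P0: v1 -> pp1 = 22
P1: v1 -> pp6 = 167
P2: v1 -> pp1 = 22

Answer: 22 167 22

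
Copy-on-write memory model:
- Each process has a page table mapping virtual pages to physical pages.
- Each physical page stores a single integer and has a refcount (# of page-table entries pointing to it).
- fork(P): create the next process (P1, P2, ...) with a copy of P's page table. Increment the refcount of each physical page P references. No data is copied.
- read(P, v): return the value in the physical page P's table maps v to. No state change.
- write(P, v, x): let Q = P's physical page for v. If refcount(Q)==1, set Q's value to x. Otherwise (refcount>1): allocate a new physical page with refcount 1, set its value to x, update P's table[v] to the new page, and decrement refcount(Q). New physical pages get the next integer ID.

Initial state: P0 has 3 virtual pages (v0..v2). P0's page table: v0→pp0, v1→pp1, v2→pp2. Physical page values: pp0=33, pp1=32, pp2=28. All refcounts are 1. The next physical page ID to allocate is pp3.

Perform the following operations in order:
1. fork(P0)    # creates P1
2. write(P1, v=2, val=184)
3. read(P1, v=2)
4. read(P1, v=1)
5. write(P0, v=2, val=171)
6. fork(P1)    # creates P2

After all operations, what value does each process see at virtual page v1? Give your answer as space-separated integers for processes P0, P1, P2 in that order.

Op 1: fork(P0) -> P1. 3 ppages; refcounts: pp0:2 pp1:2 pp2:2
Op 2: write(P1, v2, 184). refcount(pp2)=2>1 -> COPY to pp3. 4 ppages; refcounts: pp0:2 pp1:2 pp2:1 pp3:1
Op 3: read(P1, v2) -> 184. No state change.
Op 4: read(P1, v1) -> 32. No state change.
Op 5: write(P0, v2, 171). refcount(pp2)=1 -> write in place. 4 ppages; refcounts: pp0:2 pp1:2 pp2:1 pp3:1
Op 6: fork(P1) -> P2. 4 ppages; refcounts: pp0:3 pp1:3 pp2:1 pp3:2
P0: v1 -> pp1 = 32
P1: v1 -> pp1 = 32
P2: v1 -> pp1 = 32

Answer: 32 32 32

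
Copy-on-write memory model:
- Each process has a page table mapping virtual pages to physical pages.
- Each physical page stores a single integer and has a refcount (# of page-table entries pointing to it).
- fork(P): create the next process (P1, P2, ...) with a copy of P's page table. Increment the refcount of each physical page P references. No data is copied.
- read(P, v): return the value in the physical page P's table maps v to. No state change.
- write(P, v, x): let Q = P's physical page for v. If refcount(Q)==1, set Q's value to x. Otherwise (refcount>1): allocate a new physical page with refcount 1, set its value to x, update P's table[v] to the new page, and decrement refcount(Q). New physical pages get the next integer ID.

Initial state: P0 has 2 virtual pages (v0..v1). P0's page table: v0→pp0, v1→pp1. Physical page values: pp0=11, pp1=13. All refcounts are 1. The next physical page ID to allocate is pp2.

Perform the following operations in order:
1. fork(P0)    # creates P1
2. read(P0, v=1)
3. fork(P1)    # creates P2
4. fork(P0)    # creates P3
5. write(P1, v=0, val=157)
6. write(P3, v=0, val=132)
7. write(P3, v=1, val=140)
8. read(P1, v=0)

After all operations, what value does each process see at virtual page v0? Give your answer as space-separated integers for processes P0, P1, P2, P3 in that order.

Answer: 11 157 11 132

Derivation:
Op 1: fork(P0) -> P1. 2 ppages; refcounts: pp0:2 pp1:2
Op 2: read(P0, v1) -> 13. No state change.
Op 3: fork(P1) -> P2. 2 ppages; refcounts: pp0:3 pp1:3
Op 4: fork(P0) -> P3. 2 ppages; refcounts: pp0:4 pp1:4
Op 5: write(P1, v0, 157). refcount(pp0)=4>1 -> COPY to pp2. 3 ppages; refcounts: pp0:3 pp1:4 pp2:1
Op 6: write(P3, v0, 132). refcount(pp0)=3>1 -> COPY to pp3. 4 ppages; refcounts: pp0:2 pp1:4 pp2:1 pp3:1
Op 7: write(P3, v1, 140). refcount(pp1)=4>1 -> COPY to pp4. 5 ppages; refcounts: pp0:2 pp1:3 pp2:1 pp3:1 pp4:1
Op 8: read(P1, v0) -> 157. No state change.
P0: v0 -> pp0 = 11
P1: v0 -> pp2 = 157
P2: v0 -> pp0 = 11
P3: v0 -> pp3 = 132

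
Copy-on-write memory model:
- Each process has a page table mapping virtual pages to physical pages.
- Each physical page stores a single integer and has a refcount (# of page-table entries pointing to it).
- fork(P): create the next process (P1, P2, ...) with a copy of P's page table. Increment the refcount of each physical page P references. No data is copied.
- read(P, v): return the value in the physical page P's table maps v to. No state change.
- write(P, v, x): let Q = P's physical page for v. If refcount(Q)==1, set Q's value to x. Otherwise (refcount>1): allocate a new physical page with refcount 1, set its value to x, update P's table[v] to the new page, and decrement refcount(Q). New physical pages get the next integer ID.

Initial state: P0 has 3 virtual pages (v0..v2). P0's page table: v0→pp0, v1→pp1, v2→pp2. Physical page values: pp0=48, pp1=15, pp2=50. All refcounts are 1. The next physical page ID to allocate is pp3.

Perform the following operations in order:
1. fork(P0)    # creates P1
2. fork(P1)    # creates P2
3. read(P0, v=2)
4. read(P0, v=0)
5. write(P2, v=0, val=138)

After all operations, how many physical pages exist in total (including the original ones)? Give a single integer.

Answer: 4

Derivation:
Op 1: fork(P0) -> P1. 3 ppages; refcounts: pp0:2 pp1:2 pp2:2
Op 2: fork(P1) -> P2. 3 ppages; refcounts: pp0:3 pp1:3 pp2:3
Op 3: read(P0, v2) -> 50. No state change.
Op 4: read(P0, v0) -> 48. No state change.
Op 5: write(P2, v0, 138). refcount(pp0)=3>1 -> COPY to pp3. 4 ppages; refcounts: pp0:2 pp1:3 pp2:3 pp3:1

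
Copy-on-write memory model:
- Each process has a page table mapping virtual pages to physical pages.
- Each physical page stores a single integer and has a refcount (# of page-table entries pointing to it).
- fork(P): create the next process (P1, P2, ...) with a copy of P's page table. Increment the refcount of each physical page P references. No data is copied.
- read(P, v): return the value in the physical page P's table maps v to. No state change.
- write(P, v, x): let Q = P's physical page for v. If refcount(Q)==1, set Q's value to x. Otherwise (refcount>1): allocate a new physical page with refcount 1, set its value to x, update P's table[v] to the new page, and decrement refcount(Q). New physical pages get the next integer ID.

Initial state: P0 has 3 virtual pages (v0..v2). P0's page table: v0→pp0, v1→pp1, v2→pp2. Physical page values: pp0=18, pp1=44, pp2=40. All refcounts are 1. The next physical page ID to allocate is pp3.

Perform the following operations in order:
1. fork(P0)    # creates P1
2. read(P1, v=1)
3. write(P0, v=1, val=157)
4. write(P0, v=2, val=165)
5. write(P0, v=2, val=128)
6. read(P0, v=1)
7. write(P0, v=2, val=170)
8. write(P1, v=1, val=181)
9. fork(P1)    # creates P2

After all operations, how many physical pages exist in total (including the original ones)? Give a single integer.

Answer: 5

Derivation:
Op 1: fork(P0) -> P1. 3 ppages; refcounts: pp0:2 pp1:2 pp2:2
Op 2: read(P1, v1) -> 44. No state change.
Op 3: write(P0, v1, 157). refcount(pp1)=2>1 -> COPY to pp3. 4 ppages; refcounts: pp0:2 pp1:1 pp2:2 pp3:1
Op 4: write(P0, v2, 165). refcount(pp2)=2>1 -> COPY to pp4. 5 ppages; refcounts: pp0:2 pp1:1 pp2:1 pp3:1 pp4:1
Op 5: write(P0, v2, 128). refcount(pp4)=1 -> write in place. 5 ppages; refcounts: pp0:2 pp1:1 pp2:1 pp3:1 pp4:1
Op 6: read(P0, v1) -> 157. No state change.
Op 7: write(P0, v2, 170). refcount(pp4)=1 -> write in place. 5 ppages; refcounts: pp0:2 pp1:1 pp2:1 pp3:1 pp4:1
Op 8: write(P1, v1, 181). refcount(pp1)=1 -> write in place. 5 ppages; refcounts: pp0:2 pp1:1 pp2:1 pp3:1 pp4:1
Op 9: fork(P1) -> P2. 5 ppages; refcounts: pp0:3 pp1:2 pp2:2 pp3:1 pp4:1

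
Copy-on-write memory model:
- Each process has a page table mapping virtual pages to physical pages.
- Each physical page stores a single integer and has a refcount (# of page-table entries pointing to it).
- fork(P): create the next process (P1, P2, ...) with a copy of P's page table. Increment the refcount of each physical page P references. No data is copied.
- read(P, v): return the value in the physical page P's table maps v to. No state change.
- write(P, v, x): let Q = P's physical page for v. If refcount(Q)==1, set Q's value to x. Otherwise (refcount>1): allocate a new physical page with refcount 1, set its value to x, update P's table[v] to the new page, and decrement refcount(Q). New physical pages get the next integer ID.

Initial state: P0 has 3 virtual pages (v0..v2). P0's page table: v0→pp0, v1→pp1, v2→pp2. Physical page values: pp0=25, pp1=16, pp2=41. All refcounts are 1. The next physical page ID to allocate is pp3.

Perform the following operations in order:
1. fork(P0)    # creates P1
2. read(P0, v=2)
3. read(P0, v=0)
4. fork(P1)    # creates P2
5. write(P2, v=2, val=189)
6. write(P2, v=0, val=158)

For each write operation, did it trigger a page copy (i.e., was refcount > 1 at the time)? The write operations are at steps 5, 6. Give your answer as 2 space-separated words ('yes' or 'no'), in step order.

Op 1: fork(P0) -> P1. 3 ppages; refcounts: pp0:2 pp1:2 pp2:2
Op 2: read(P0, v2) -> 41. No state change.
Op 3: read(P0, v0) -> 25. No state change.
Op 4: fork(P1) -> P2. 3 ppages; refcounts: pp0:3 pp1:3 pp2:3
Op 5: write(P2, v2, 189). refcount(pp2)=3>1 -> COPY to pp3. 4 ppages; refcounts: pp0:3 pp1:3 pp2:2 pp3:1
Op 6: write(P2, v0, 158). refcount(pp0)=3>1 -> COPY to pp4. 5 ppages; refcounts: pp0:2 pp1:3 pp2:2 pp3:1 pp4:1

yes yes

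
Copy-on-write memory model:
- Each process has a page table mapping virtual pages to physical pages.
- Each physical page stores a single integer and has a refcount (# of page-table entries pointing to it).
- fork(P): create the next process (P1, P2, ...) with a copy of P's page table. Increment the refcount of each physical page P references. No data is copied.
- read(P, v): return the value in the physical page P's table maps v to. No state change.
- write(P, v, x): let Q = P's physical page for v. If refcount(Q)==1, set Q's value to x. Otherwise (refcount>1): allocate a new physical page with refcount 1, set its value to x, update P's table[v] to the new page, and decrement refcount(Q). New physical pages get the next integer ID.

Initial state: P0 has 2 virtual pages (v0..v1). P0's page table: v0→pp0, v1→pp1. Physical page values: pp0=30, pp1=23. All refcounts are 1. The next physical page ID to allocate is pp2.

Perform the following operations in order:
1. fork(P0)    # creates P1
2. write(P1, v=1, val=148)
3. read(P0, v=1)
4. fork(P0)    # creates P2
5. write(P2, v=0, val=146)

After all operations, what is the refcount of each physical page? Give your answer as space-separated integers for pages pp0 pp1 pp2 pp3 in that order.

Answer: 2 2 1 1

Derivation:
Op 1: fork(P0) -> P1. 2 ppages; refcounts: pp0:2 pp1:2
Op 2: write(P1, v1, 148). refcount(pp1)=2>1 -> COPY to pp2. 3 ppages; refcounts: pp0:2 pp1:1 pp2:1
Op 3: read(P0, v1) -> 23. No state change.
Op 4: fork(P0) -> P2. 3 ppages; refcounts: pp0:3 pp1:2 pp2:1
Op 5: write(P2, v0, 146). refcount(pp0)=3>1 -> COPY to pp3. 4 ppages; refcounts: pp0:2 pp1:2 pp2:1 pp3:1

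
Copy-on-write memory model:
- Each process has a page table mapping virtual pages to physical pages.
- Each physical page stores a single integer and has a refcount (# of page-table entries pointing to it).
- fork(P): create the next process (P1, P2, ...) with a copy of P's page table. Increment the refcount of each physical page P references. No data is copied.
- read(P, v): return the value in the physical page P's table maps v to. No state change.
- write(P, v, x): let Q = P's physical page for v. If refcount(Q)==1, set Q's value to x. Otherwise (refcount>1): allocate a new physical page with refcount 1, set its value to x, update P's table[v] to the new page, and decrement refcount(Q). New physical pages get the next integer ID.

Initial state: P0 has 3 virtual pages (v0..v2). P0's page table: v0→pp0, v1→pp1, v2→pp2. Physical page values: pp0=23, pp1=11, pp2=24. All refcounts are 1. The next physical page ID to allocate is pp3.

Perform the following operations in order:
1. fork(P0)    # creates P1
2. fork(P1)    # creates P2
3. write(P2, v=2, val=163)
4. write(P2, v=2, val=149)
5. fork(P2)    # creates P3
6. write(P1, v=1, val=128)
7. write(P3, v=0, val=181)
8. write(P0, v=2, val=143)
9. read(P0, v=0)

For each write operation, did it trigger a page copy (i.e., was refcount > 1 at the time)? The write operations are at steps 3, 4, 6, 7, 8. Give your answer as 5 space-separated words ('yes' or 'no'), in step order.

Op 1: fork(P0) -> P1. 3 ppages; refcounts: pp0:2 pp1:2 pp2:2
Op 2: fork(P1) -> P2. 3 ppages; refcounts: pp0:3 pp1:3 pp2:3
Op 3: write(P2, v2, 163). refcount(pp2)=3>1 -> COPY to pp3. 4 ppages; refcounts: pp0:3 pp1:3 pp2:2 pp3:1
Op 4: write(P2, v2, 149). refcount(pp3)=1 -> write in place. 4 ppages; refcounts: pp0:3 pp1:3 pp2:2 pp3:1
Op 5: fork(P2) -> P3. 4 ppages; refcounts: pp0:4 pp1:4 pp2:2 pp3:2
Op 6: write(P1, v1, 128). refcount(pp1)=4>1 -> COPY to pp4. 5 ppages; refcounts: pp0:4 pp1:3 pp2:2 pp3:2 pp4:1
Op 7: write(P3, v0, 181). refcount(pp0)=4>1 -> COPY to pp5. 6 ppages; refcounts: pp0:3 pp1:3 pp2:2 pp3:2 pp4:1 pp5:1
Op 8: write(P0, v2, 143). refcount(pp2)=2>1 -> COPY to pp6. 7 ppages; refcounts: pp0:3 pp1:3 pp2:1 pp3:2 pp4:1 pp5:1 pp6:1
Op 9: read(P0, v0) -> 23. No state change.

yes no yes yes yes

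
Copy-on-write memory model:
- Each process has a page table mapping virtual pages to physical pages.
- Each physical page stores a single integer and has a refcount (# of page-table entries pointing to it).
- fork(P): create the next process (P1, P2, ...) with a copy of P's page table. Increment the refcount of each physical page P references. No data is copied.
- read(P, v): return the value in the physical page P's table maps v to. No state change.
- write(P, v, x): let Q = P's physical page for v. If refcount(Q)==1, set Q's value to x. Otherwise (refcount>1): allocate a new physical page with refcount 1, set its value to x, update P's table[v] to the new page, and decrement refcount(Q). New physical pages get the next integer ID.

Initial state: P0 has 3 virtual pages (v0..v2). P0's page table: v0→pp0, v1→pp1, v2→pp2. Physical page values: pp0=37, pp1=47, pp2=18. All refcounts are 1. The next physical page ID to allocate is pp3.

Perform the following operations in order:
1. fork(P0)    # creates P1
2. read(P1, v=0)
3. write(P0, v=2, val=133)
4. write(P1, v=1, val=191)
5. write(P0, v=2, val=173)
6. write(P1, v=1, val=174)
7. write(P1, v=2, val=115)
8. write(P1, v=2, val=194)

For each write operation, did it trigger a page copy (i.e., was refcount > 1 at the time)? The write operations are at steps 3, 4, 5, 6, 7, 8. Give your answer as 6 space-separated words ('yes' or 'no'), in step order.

Op 1: fork(P0) -> P1. 3 ppages; refcounts: pp0:2 pp1:2 pp2:2
Op 2: read(P1, v0) -> 37. No state change.
Op 3: write(P0, v2, 133). refcount(pp2)=2>1 -> COPY to pp3. 4 ppages; refcounts: pp0:2 pp1:2 pp2:1 pp3:1
Op 4: write(P1, v1, 191). refcount(pp1)=2>1 -> COPY to pp4. 5 ppages; refcounts: pp0:2 pp1:1 pp2:1 pp3:1 pp4:1
Op 5: write(P0, v2, 173). refcount(pp3)=1 -> write in place. 5 ppages; refcounts: pp0:2 pp1:1 pp2:1 pp3:1 pp4:1
Op 6: write(P1, v1, 174). refcount(pp4)=1 -> write in place. 5 ppages; refcounts: pp0:2 pp1:1 pp2:1 pp3:1 pp4:1
Op 7: write(P1, v2, 115). refcount(pp2)=1 -> write in place. 5 ppages; refcounts: pp0:2 pp1:1 pp2:1 pp3:1 pp4:1
Op 8: write(P1, v2, 194). refcount(pp2)=1 -> write in place. 5 ppages; refcounts: pp0:2 pp1:1 pp2:1 pp3:1 pp4:1

yes yes no no no no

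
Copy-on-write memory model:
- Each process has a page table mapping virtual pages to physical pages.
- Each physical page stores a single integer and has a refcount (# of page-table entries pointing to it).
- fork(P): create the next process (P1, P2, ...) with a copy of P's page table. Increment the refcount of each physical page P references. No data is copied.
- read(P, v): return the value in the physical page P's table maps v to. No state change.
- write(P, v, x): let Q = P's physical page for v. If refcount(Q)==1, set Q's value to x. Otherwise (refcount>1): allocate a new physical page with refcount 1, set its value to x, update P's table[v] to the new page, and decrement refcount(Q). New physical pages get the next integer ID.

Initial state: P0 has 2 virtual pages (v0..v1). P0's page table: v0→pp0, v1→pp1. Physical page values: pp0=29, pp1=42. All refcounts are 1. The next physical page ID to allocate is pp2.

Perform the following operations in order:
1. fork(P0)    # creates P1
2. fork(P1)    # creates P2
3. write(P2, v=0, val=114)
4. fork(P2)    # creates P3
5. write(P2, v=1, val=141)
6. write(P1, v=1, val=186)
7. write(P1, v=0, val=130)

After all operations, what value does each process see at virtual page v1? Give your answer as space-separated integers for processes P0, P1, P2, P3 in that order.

Op 1: fork(P0) -> P1. 2 ppages; refcounts: pp0:2 pp1:2
Op 2: fork(P1) -> P2. 2 ppages; refcounts: pp0:3 pp1:3
Op 3: write(P2, v0, 114). refcount(pp0)=3>1 -> COPY to pp2. 3 ppages; refcounts: pp0:2 pp1:3 pp2:1
Op 4: fork(P2) -> P3. 3 ppages; refcounts: pp0:2 pp1:4 pp2:2
Op 5: write(P2, v1, 141). refcount(pp1)=4>1 -> COPY to pp3. 4 ppages; refcounts: pp0:2 pp1:3 pp2:2 pp3:1
Op 6: write(P1, v1, 186). refcount(pp1)=3>1 -> COPY to pp4. 5 ppages; refcounts: pp0:2 pp1:2 pp2:2 pp3:1 pp4:1
Op 7: write(P1, v0, 130). refcount(pp0)=2>1 -> COPY to pp5. 6 ppages; refcounts: pp0:1 pp1:2 pp2:2 pp3:1 pp4:1 pp5:1
P0: v1 -> pp1 = 42
P1: v1 -> pp4 = 186
P2: v1 -> pp3 = 141
P3: v1 -> pp1 = 42

Answer: 42 186 141 42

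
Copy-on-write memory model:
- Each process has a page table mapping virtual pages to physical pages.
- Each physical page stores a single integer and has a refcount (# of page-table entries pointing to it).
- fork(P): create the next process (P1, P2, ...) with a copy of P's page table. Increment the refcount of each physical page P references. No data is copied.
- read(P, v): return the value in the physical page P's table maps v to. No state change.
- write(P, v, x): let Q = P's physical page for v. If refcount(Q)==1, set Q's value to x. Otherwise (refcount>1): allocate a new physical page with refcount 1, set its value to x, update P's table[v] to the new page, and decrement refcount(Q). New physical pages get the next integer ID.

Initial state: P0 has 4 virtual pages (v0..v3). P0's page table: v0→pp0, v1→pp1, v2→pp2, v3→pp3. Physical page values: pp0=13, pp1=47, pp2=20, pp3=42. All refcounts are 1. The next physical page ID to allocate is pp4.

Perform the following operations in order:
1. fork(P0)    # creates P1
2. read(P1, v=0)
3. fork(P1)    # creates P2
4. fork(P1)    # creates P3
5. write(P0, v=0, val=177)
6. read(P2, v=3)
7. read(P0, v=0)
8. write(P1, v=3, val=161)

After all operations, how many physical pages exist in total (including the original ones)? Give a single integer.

Op 1: fork(P0) -> P1. 4 ppages; refcounts: pp0:2 pp1:2 pp2:2 pp3:2
Op 2: read(P1, v0) -> 13. No state change.
Op 3: fork(P1) -> P2. 4 ppages; refcounts: pp0:3 pp1:3 pp2:3 pp3:3
Op 4: fork(P1) -> P3. 4 ppages; refcounts: pp0:4 pp1:4 pp2:4 pp3:4
Op 5: write(P0, v0, 177). refcount(pp0)=4>1 -> COPY to pp4. 5 ppages; refcounts: pp0:3 pp1:4 pp2:4 pp3:4 pp4:1
Op 6: read(P2, v3) -> 42. No state change.
Op 7: read(P0, v0) -> 177. No state change.
Op 8: write(P1, v3, 161). refcount(pp3)=4>1 -> COPY to pp5. 6 ppages; refcounts: pp0:3 pp1:4 pp2:4 pp3:3 pp4:1 pp5:1

Answer: 6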